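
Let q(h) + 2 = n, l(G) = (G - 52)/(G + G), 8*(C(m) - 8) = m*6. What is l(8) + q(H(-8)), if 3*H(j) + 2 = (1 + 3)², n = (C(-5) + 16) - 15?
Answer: ½ ≈ 0.50000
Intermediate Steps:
C(m) = 8 + 3*m/4 (C(m) = 8 + (m*6)/8 = 8 + (6*m)/8 = 8 + 3*m/4)
n = 21/4 (n = ((8 + (¾)*(-5)) + 16) - 15 = ((8 - 15/4) + 16) - 15 = (17/4 + 16) - 15 = 81/4 - 15 = 21/4 ≈ 5.2500)
H(j) = 14/3 (H(j) = -⅔ + (1 + 3)²/3 = -⅔ + (⅓)*4² = -⅔ + (⅓)*16 = -⅔ + 16/3 = 14/3)
l(G) = (-52 + G)/(2*G) (l(G) = (-52 + G)/((2*G)) = (-52 + G)*(1/(2*G)) = (-52 + G)/(2*G))
q(h) = 13/4 (q(h) = -2 + 21/4 = 13/4)
l(8) + q(H(-8)) = (½)*(-52 + 8)/8 + 13/4 = (½)*(⅛)*(-44) + 13/4 = -11/4 + 13/4 = ½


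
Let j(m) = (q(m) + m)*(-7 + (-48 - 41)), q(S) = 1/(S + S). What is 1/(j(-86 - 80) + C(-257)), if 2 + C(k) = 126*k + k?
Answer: -83/1386491 ≈ -5.9863e-5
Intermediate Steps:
C(k) = -2 + 127*k (C(k) = -2 + (126*k + k) = -2 + 127*k)
q(S) = 1/(2*S)
j(m) = -96*m - 48/m (j(m) = (1/(2*m) + m)*(-7 + (-48 - 41)) = (m + 1/(2*m))*(-7 - 89) = (m + 1/(2*m))*(-96) = -96*m - 48/m)
1/(j(-86 - 80) + C(-257)) = 1/((-96*(-86 - 80) - 48/(-86 - 80)) + (-2 + 127*(-257))) = 1/((-96*(-166) - 48/(-166)) + (-2 - 32639)) = 1/((15936 - 48*(-1/166)) - 32641) = 1/((15936 + 24/83) - 32641) = 1/(1322712/83 - 32641) = 1/(-1386491/83) = -83/1386491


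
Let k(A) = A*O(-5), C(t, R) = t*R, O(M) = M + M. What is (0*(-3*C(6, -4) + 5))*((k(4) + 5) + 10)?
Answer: 0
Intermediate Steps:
O(M) = 2*M
C(t, R) = R*t
k(A) = -10*A (k(A) = A*(2*(-5)) = A*(-10) = -10*A)
(0*(-3*C(6, -4) + 5))*((k(4) + 5) + 10) = (0*(-(-12)*6 + 5))*((-10*4 + 5) + 10) = (0*(-3*(-24) + 5))*((-40 + 5) + 10) = (0*(72 + 5))*(-35 + 10) = (0*77)*(-25) = 0*(-25) = 0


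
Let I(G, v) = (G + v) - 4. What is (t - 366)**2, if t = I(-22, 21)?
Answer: 137641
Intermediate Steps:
I(G, v) = -4 + G + v
t = -5 (t = -4 - 22 + 21 = -5)
(t - 366)**2 = (-5 - 366)**2 = (-371)**2 = 137641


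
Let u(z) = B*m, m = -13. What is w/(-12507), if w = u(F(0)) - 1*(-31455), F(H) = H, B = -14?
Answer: -31637/12507 ≈ -2.5295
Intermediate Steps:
u(z) = 182 (u(z) = -14*(-13) = 182)
w = 31637 (w = 182 - 1*(-31455) = 182 + 31455 = 31637)
w/(-12507) = 31637/(-12507) = 31637*(-1/12507) = -31637/12507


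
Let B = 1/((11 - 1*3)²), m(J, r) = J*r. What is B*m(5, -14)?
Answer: -35/32 ≈ -1.0938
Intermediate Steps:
B = 1/64 (B = 1/((11 - 3)²) = 1/(8²) = 1/64 ≈ 0.015625)
B*m(5, -14) = (5*(-14))/64 = (1/64)*(-70) = -35/32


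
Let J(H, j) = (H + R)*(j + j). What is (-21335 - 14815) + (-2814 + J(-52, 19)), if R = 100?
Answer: -37140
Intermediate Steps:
J(H, j) = 2*j*(100 + H) (J(H, j) = (H + 100)*(j + j) = (100 + H)*(2*j) = 2*j*(100 + H))
(-21335 - 14815) + (-2814 + J(-52, 19)) = (-21335 - 14815) + (-2814 + 2*19*(100 - 52)) = -36150 + (-2814 + 2*19*48) = -36150 + (-2814 + 1824) = -36150 - 990 = -37140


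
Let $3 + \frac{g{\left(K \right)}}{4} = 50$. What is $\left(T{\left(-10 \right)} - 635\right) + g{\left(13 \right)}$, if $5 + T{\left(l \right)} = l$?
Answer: $-462$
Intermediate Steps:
$T{\left(l \right)} = -5 + l$
$g{\left(K \right)} = 188$ ($g{\left(K \right)} = -12 + 4 \cdot 50 = -12 + 200 = 188$)
$\left(T{\left(-10 \right)} - 635\right) + g{\left(13 \right)} = \left(\left(-5 - 10\right) - 635\right) + 188 = \left(-15 - 635\right) + 188 = -650 + 188 = -462$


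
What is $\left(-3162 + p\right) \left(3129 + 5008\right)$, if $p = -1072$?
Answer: $-34452058$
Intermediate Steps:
$\left(-3162 + p\right) \left(3129 + 5008\right) = \left(-3162 - 1072\right) \left(3129 + 5008\right) = \left(-4234\right) 8137 = -34452058$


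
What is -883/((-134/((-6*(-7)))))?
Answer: 18543/67 ≈ 276.76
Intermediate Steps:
-883/((-134/((-6*(-7))))) = -883/((-134/42)) = -883/((-134*1/42)) = -883/(-67/21) = -883*(-21/67) = 18543/67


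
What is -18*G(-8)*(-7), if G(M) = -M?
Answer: 1008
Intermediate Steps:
-18*G(-8)*(-7) = -(-18)*(-8)*(-7) = -18*8*(-7) = -144*(-7) = 1008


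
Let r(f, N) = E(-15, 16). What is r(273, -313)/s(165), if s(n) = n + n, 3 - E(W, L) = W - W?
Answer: 1/110 ≈ 0.0090909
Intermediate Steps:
E(W, L) = 3 (E(W, L) = 3 - (W - W) = 3 - 1*0 = 3 + 0 = 3)
s(n) = 2*n
r(f, N) = 3
r(273, -313)/s(165) = 3/((2*165)) = 3/330 = 3*(1/330) = 1/110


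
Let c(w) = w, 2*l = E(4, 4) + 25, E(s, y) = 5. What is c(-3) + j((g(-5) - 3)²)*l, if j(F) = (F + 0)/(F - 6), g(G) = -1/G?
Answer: 1401/23 ≈ 60.913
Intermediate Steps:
l = 15 (l = (5 + 25)/2 = (½)*30 = 15)
j(F) = F/(-6 + F)
c(-3) + j((g(-5) - 3)²)*l = -3 + ((-1/(-5) - 3)²/(-6 + (-1/(-5) - 3)²))*15 = -3 + ((-1*(-⅕) - 3)²/(-6 + (-1*(-⅕) - 3)²))*15 = -3 + ((⅕ - 3)²/(-6 + (⅕ - 3)²))*15 = -3 + ((-14/5)²/(-6 + (-14/5)²))*15 = -3 + (196/(25*(-6 + 196/25)))*15 = -3 + (196/(25*(46/25)))*15 = -3 + ((196/25)*(25/46))*15 = -3 + (98/23)*15 = -3 + 1470/23 = 1401/23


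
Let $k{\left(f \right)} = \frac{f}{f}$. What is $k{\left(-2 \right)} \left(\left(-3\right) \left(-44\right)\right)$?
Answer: $132$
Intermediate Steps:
$k{\left(f \right)} = 1$
$k{\left(-2 \right)} \left(\left(-3\right) \left(-44\right)\right) = 1 \left(\left(-3\right) \left(-44\right)\right) = 1 \cdot 132 = 132$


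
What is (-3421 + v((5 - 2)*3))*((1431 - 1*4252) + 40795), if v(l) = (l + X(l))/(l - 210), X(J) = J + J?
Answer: -8704248384/67 ≈ -1.2991e+8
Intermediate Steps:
X(J) = 2*J
v(l) = 3*l/(-210 + l) (v(l) = (l + 2*l)/(l - 210) = (3*l)/(-210 + l) = 3*l/(-210 + l))
(-3421 + v((5 - 2)*3))*((1431 - 1*4252) + 40795) = (-3421 + 3*((5 - 2)*3)/(-210 + (5 - 2)*3))*((1431 - 1*4252) + 40795) = (-3421 + 3*(3*3)/(-210 + 3*3))*((1431 - 4252) + 40795) = (-3421 + 3*9/(-210 + 9))*(-2821 + 40795) = (-3421 + 3*9/(-201))*37974 = (-3421 + 3*9*(-1/201))*37974 = (-3421 - 9/67)*37974 = -229216/67*37974 = -8704248384/67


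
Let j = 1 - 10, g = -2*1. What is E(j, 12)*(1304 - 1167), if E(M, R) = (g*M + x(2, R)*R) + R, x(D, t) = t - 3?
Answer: 18906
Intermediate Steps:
x(D, t) = -3 + t
g = -2
j = -9
E(M, R) = R - 2*M + R*(-3 + R) (E(M, R) = (-2*M + (-3 + R)*R) + R = (-2*M + R*(-3 + R)) + R = R - 2*M + R*(-3 + R))
E(j, 12)*(1304 - 1167) = (12 - 2*(-9) + 12*(-3 + 12))*(1304 - 1167) = (12 + 18 + 12*9)*137 = (12 + 18 + 108)*137 = 138*137 = 18906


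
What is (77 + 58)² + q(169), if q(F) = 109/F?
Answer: 3080134/169 ≈ 18226.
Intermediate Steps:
(77 + 58)² + q(169) = (77 + 58)² + 109/169 = 135² + 109*(1/169) = 18225 + 109/169 = 3080134/169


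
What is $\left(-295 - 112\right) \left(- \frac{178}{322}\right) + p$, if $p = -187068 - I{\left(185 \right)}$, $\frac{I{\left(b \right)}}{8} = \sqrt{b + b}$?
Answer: $- \frac{30081725}{161} - 8 \sqrt{370} \approx -1.87 \cdot 10^{5}$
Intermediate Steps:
$I{\left(b \right)} = 8 \sqrt{2} \sqrt{b}$ ($I{\left(b \right)} = 8 \sqrt{b + b} = 8 \sqrt{2 b} = 8 \sqrt{2} \sqrt{b}$)
$p = -187068 - 8 \sqrt{370}$ ($p = -187068 - 8 \sqrt{2} \sqrt{185} = -187068 - 8 \sqrt{370} \approx -1.8722 \cdot 10^{5}$)
$\left(-295 - 112\right) \left(- \frac{178}{322}\right) + p = \left(-295 - 112\right) \left(- \frac{178}{322}\right) - \left(187068 + 8 \sqrt{370}\right) = - 407 \left(\left(-178\right) \frac{1}{322}\right) - \left(187068 + 8 \sqrt{370}\right) = \left(-407\right) \left(- \frac{89}{161}\right) - \left(187068 + 8 \sqrt{370}\right) = \frac{36223}{161} - \left(187068 + 8 \sqrt{370}\right) = - \frac{30081725}{161} - 8 \sqrt{370}$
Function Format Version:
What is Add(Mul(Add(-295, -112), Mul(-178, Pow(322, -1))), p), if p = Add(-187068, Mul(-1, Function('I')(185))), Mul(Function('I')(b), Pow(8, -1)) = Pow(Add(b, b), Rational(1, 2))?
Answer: Add(Rational(-30081725, 161), Mul(-8, Pow(370, Rational(1, 2)))) ≈ -1.8700e+5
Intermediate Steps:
Function('I')(b) = Mul(8, Pow(2, Rational(1, 2)), Pow(b, Rational(1, 2))) (Function('I')(b) = Mul(8, Pow(Add(b, b), Rational(1, 2))) = Mul(8, Pow(Mul(2, b), Rational(1, 2))) = Mul(8, Mul(Pow(2, Rational(1, 2)), Pow(b, Rational(1, 2)))) = Mul(8, Pow(2, Rational(1, 2)), Pow(b, Rational(1, 2))))
p = Add(-187068, Mul(-8, Pow(370, Rational(1, 2)))) (p = Add(-187068, Mul(-1, Mul(8, Pow(2, Rational(1, 2)), Pow(185, Rational(1, 2))))) = Add(-187068, Mul(-1, Mul(8, Pow(370, Rational(1, 2))))) = Add(-187068, Mul(-8, Pow(370, Rational(1, 2)))) ≈ -1.8722e+5)
Add(Mul(Add(-295, -112), Mul(-178, Pow(322, -1))), p) = Add(Mul(Add(-295, -112), Mul(-178, Pow(322, -1))), Add(-187068, Mul(-8, Pow(370, Rational(1, 2))))) = Add(Mul(-407, Mul(-178, Rational(1, 322))), Add(-187068, Mul(-8, Pow(370, Rational(1, 2))))) = Add(Mul(-407, Rational(-89, 161)), Add(-187068, Mul(-8, Pow(370, Rational(1, 2))))) = Add(Rational(36223, 161), Add(-187068, Mul(-8, Pow(370, Rational(1, 2))))) = Add(Rational(-30081725, 161), Mul(-8, Pow(370, Rational(1, 2))))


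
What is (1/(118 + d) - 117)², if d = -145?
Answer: 9985600/729 ≈ 13698.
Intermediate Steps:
(1/(118 + d) - 117)² = (1/(118 - 145) - 117)² = (1/(-27) - 117)² = (-1/27 - 117)² = (-3160/27)² = 9985600/729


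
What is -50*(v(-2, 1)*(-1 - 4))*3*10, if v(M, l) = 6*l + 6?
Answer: 90000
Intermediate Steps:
v(M, l) = 6 + 6*l
-50*(v(-2, 1)*(-1 - 4))*3*10 = -50*((6 + 6*1)*(-1 - 4))*3*10 = -50*((6 + 6)*(-5))*3*10 = -50*(12*(-5))*3*10 = -50*(-60*3)*10 = -(-9000)*10 = -50*(-1800) = 90000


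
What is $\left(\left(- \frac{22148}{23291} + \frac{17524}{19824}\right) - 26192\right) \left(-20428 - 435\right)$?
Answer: $\frac{63076264153517887}{115430196} \approx 5.4645 \cdot 10^{8}$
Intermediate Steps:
$\left(\left(- \frac{22148}{23291} + \frac{17524}{19824}\right) - 26192\right) \left(-20428 - 435\right) = \left(\left(\left(-22148\right) \frac{1}{23291} + 17524 \cdot \frac{1}{19824}\right) - 26192\right) \left(-20863\right) = \left(\left(- \frac{22148}{23291} + \frac{4381}{4956}\right) - 26192\right) \left(-20863\right) = \left(- \frac{7727617}{115430196} - 26192\right) \left(-20863\right) = \left(- \frac{3023355421249}{115430196}\right) \left(-20863\right) = \frac{63076264153517887}{115430196}$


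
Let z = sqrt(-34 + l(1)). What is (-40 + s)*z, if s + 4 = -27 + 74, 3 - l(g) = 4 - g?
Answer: 3*I*sqrt(34) ≈ 17.493*I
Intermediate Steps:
l(g) = -1 + g (l(g) = 3 - (4 - g) = 3 + (-4 + g) = -1 + g)
s = 43 (s = -4 + (-27 + 74) = -4 + 47 = 43)
z = I*sqrt(34) (z = sqrt(-34 + (-1 + 1)) = sqrt(-34 + 0) = sqrt(-34) = I*sqrt(34) ≈ 5.8309*I)
(-40 + s)*z = (-40 + 43)*(I*sqrt(34)) = 3*(I*sqrt(34)) = 3*I*sqrt(34)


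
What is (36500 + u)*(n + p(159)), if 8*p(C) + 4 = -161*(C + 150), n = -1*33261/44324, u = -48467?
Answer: 6598358656005/88648 ≈ 7.4433e+7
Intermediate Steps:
n = -33261/44324 (n = -33261*1/44324 = -33261/44324 ≈ -0.75041)
p(C) = -12077/4 - 161*C/8 (p(C) = -½ + (-161*(C + 150))/8 = -½ + (-161*(150 + C))/8 = -½ + (-24150 - 161*C)/8 = -½ + (-12075/4 - 161*C/8) = -12077/4 - 161*C/8)
(36500 + u)*(n + p(159)) = (36500 - 48467)*(-33261/44324 + (-12077/4 - 161/8*159)) = -11967*(-33261/44324 + (-12077/4 - 25599/8)) = -11967*(-33261/44324 - 49753/8) = -11967*(-551379515/88648) = 6598358656005/88648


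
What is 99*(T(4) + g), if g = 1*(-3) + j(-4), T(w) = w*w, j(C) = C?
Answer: 891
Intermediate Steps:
T(w) = w**2
g = -7 (g = 1*(-3) - 4 = -3 - 4 = -7)
99*(T(4) + g) = 99*(4**2 - 7) = 99*(16 - 7) = 99*9 = 891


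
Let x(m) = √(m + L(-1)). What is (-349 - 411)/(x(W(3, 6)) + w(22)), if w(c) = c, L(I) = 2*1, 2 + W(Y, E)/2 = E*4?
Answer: -8360/219 + 380*√46/219 ≈ -26.405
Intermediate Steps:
W(Y, E) = -4 + 8*E (W(Y, E) = -4 + 2*(E*4) = -4 + 2*(4*E) = -4 + 8*E)
L(I) = 2
x(m) = √(2 + m) (x(m) = √(m + 2) = √(2 + m))
(-349 - 411)/(x(W(3, 6)) + w(22)) = (-349 - 411)/(√(2 + (-4 + 8*6)) + 22) = -760/(√(2 + (-4 + 48)) + 22) = -760/(√(2 + 44) + 22) = -760/(√46 + 22) = -760/(22 + √46)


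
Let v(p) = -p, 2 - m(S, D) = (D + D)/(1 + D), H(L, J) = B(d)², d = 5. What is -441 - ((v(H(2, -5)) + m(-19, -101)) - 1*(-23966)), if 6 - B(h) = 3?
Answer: -1219899/50 ≈ -24398.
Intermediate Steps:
B(h) = 3 (B(h) = 6 - 1*3 = 6 - 3 = 3)
H(L, J) = 9 (H(L, J) = 3² = 9)
m(S, D) = 2 - 2*D/(1 + D) (m(S, D) = 2 - (D + D)/(1 + D) = 2 - 2*D/(1 + D))
-441 - ((v(H(2, -5)) + m(-19, -101)) - 1*(-23966)) = -441 - ((-1*9 + 2/(1 - 101)) - 1*(-23966)) = -441 - ((-9 + 2/(-100)) + 23966) = -441 - ((-9 + 2*(-1/100)) + 23966) = -441 - ((-9 - 1/50) + 23966) = -441 - (-451/50 + 23966) = -441 - 1*1197849/50 = -441 - 1197849/50 = -1219899/50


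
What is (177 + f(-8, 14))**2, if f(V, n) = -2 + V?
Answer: 27889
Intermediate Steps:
(177 + f(-8, 14))**2 = (177 + (-2 - 8))**2 = (177 - 10)**2 = 167**2 = 27889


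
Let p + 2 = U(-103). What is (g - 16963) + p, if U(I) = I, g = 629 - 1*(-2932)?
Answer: -13507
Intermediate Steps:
g = 3561 (g = 629 + 2932 = 3561)
p = -105 (p = -2 - 103 = -105)
(g - 16963) + p = (3561 - 16963) - 105 = -13402 - 105 = -13507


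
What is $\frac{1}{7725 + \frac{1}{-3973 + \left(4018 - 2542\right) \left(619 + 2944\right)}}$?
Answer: $\frac{5255015}{40594990876} \approx 0.00012945$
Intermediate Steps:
$\frac{1}{7725 + \frac{1}{-3973 + \left(4018 - 2542\right) \left(619 + 2944\right)}} = \frac{1}{7725 + \frac{1}{-3973 + \left(4018 - 2542\right) 3563}} = \frac{1}{7725 + \frac{1}{-3973 + 1476 \cdot 3563}} = \frac{1}{7725 + \frac{1}{-3973 + 5258988}} = \frac{1}{7725 + \frac{1}{5255015}} = \frac{1}{\frac{40594990876}{5255015}} = \frac{5255015}{40594990876}$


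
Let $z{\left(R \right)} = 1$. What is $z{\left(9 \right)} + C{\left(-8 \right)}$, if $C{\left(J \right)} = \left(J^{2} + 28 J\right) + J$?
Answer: $-167$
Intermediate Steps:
$C{\left(J \right)} = J^{2} + 29 J$
$z{\left(9 \right)} + C{\left(-8 \right)} = 1 - 8 \left(29 - 8\right) = 1 - 168 = -167$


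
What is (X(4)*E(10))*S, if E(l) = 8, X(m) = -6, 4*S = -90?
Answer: 1080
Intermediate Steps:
S = -45/2 (S = (¼)*(-90) = -45/2 ≈ -22.500)
(X(4)*E(10))*S = -6*8*(-45/2) = -48*(-45/2) = 1080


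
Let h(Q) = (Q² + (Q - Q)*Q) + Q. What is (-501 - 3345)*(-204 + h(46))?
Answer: -7530468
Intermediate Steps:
h(Q) = Q + Q² (h(Q) = (Q² + 0*Q) + Q = (Q² + 0) + Q = Q² + Q = Q + Q²)
(-501 - 3345)*(-204 + h(46)) = (-501 - 3345)*(-204 + 46*(1 + 46)) = -3846*(-204 + 46*47) = -3846*(-204 + 2162) = -3846*1958 = -7530468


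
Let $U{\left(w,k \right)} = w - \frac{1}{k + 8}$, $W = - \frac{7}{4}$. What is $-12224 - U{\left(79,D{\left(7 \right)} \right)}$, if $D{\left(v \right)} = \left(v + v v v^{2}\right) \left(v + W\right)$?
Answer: $- \frac{155632949}{12650} \approx -12303.0$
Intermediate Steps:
$W = - \frac{7}{4}$ ($W = \left(-7\right) \frac{1}{4} = - \frac{7}{4} \approx -1.75$)
$D{\left(v \right)} = \left(- \frac{7}{4} + v\right) \left(v + v^{4}\right)$ ($D{\left(v \right)} = \left(v + v v v^{2}\right) \left(v - \frac{7}{4}\right) = \left(v + v^{2} v^{2}\right) \left(- \frac{7}{4} + v\right) = \left(v + v^{4}\right) \left(- \frac{7}{4} + v\right) = \left(- \frac{7}{4} + v\right) \left(v + v^{4}\right)$)
$U{\left(w,k \right)} = w - \frac{1}{8 + k}$
$-12224 - U{\left(79,D{\left(7 \right)} \right)} = -12224 - \frac{-1 + 8 \cdot 79 + \frac{1}{4} \cdot 7 \left(-7 - 7 \cdot 7^{3} + 4 \cdot 7 + 4 \cdot 7^{4}\right) 79}{8 + \frac{1}{4} \cdot 7 \left(-7 - 7 \cdot 7^{3} + 4 \cdot 7 + 4 \cdot 7^{4}\right)} = -12224 - \frac{-1 + 632 + \frac{1}{4} \cdot 7 \left(-7 - 2401 + 28 + 4 \cdot 2401\right) 79}{8 + \frac{1}{4} \cdot 7 \left(-7 - 2401 + 28 + 4 \cdot 2401\right)} = -12224 - \frac{-1 + 632 + \frac{1}{4} \cdot 7 \left(-7 - 2401 + 28 + 9604\right) 79}{8 + \frac{1}{4} \cdot 7 \left(-7 - 2401 + 28 + 9604\right)} = -12224 - \frac{-1 + 632 + \frac{1}{4} \cdot 7 \cdot 7224 \cdot 79}{8 + \frac{1}{4} \cdot 7 \cdot 7224} = -12224 - \frac{-1 + 632 + 12642 \cdot 79}{8 + 12642} = -12224 - \frac{-1 + 632 + 998718}{12650} = -12224 - \frac{1}{12650} \cdot 999349 = -12224 - \frac{999349}{12650} = - \frac{155632949}{12650}$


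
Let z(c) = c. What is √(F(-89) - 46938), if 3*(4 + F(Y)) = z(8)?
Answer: I*√422454/3 ≈ 216.65*I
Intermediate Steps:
F(Y) = -4/3 (F(Y) = -4 + (⅓)*8 = -4 + 8/3 = -4/3)
√(F(-89) - 46938) = √(-4/3 - 46938) = √(-140818/3) = I*√422454/3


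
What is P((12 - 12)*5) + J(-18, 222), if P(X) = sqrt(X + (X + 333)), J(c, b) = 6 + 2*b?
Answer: 450 + 3*sqrt(37) ≈ 468.25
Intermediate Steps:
P(X) = sqrt(333 + 2*X) (P(X) = sqrt(X + (333 + X)) = sqrt(333 + 2*X))
P((12 - 12)*5) + J(-18, 222) = sqrt(333 + 2*((12 - 12)*5)) + (6 + 2*222) = sqrt(333 + 2*(0*5)) + (6 + 444) = sqrt(333 + 2*0) + 450 = sqrt(333 + 0) + 450 = sqrt(333) + 450 = 3*sqrt(37) + 450 = 450 + 3*sqrt(37)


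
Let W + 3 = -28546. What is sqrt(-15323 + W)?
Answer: 4*I*sqrt(2742) ≈ 209.46*I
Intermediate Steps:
W = -28549 (W = -3 - 28546 = -28549)
sqrt(-15323 + W) = sqrt(-15323 - 28549) = sqrt(-43872) = 4*I*sqrt(2742)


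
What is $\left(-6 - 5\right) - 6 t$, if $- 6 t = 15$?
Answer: $4$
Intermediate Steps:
$t = - \frac{5}{2}$ ($t = \left(- \frac{1}{6}\right) 15 = - \frac{5}{2} \approx -2.5$)
$\left(-6 - 5\right) - 6 t = \left(-6 - 5\right) - -15 = \left(-6 - 5\right) + 15 = -11 + 15 = 4$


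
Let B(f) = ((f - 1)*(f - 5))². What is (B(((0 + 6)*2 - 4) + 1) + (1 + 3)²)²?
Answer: 1081600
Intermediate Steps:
B(f) = (-1 + f)²*(-5 + f)² (B(f) = ((-1 + f)*(-5 + f))² = (-1 + f)²*(-5 + f)²)
(B(((0 + 6)*2 - 4) + 1) + (1 + 3)²)² = ((-1 + (((0 + 6)*2 - 4) + 1))²*(-5 + (((0 + 6)*2 - 4) + 1))² + (1 + 3)²)² = ((-1 + ((6*2 - 4) + 1))²*(-5 + ((6*2 - 4) + 1))² + 4²)² = ((-1 + ((12 - 4) + 1))²*(-5 + ((12 - 4) + 1))² + 16)² = ((-1 + (8 + 1))²*(-5 + (8 + 1))² + 16)² = ((-1 + 9)²*(-5 + 9)² + 16)² = (8²*4² + 16)² = (64*16 + 16)² = (1024 + 16)² = 1040² = 1081600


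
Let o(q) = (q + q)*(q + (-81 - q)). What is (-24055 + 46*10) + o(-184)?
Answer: 6213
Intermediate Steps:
o(q) = -162*q (o(q) = (2*q)*(-81) = -162*q)
(-24055 + 46*10) + o(-184) = (-24055 + 46*10) - 162*(-184) = (-24055 + 460) + 29808 = -23595 + 29808 = 6213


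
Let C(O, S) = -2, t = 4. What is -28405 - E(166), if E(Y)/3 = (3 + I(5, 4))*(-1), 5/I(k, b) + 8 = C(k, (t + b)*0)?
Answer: -56795/2 ≈ -28398.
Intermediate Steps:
I(k, b) = -½ (I(k, b) = 5/(-8 - 2) = 5/(-10) = 5*(-⅒) = -½)
E(Y) = -15/2 (E(Y) = 3*((3 - ½)*(-1)) = 3*((5/2)*(-1)) = 3*(-5/2) = -15/2)
-28405 - E(166) = -28405 - 1*(-15/2) = -28405 + 15/2 = -56795/2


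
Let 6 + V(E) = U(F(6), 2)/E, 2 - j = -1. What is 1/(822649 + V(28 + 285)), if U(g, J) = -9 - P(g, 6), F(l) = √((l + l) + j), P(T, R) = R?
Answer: 313/257487244 ≈ 1.2156e-6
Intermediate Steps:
j = 3 (j = 2 - 1*(-1) = 2 + 1 = 3)
F(l) = √(3 + 2*l) (F(l) = √((l + l) + 3) = √(2*l + 3) = √(3 + 2*l))
U(g, J) = -15 (U(g, J) = -9 - 1*6 = -9 - 6 = -15)
V(E) = -6 - 15/E
1/(822649 + V(28 + 285)) = 1/(822649 + (-6 - 15/(28 + 285))) = 1/(822649 + (-6 - 15/313)) = 1/(822649 - 1893/313) = 1/(257487244/313) = 313/257487244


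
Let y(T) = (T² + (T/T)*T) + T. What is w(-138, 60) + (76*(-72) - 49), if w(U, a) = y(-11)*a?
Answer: 419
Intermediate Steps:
y(T) = T² + 2*T (y(T) = (T² + 1*T) + T = (T² + T) + T = (T + T²) + T = T² + 2*T)
w(U, a) = 99*a (w(U, a) = (-11*(2 - 11))*a = (-11*(-9))*a = 99*a)
w(-138, 60) + (76*(-72) - 49) = 99*60 + (76*(-72) - 49) = 5940 + (-5472 - 49) = 5940 - 5521 = 419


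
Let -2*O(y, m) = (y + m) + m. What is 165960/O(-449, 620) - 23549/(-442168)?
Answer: -146745775301/349754888 ≈ -419.57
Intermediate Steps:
O(y, m) = -m - y/2 (O(y, m) = -((y + m) + m)/2 = -((m + y) + m)/2 = -(y + 2*m)/2 = -m - y/2)
165960/O(-449, 620) - 23549/(-442168) = 165960/(-1*620 - 1/2*(-449)) - 23549/(-442168) = 165960/(-620 + 449/2) - 23549*(-1/442168) = 165960/(-791/2) + 23549/442168 = 165960*(-2/791) + 23549/442168 = -331920/791 + 23549/442168 = -146745775301/349754888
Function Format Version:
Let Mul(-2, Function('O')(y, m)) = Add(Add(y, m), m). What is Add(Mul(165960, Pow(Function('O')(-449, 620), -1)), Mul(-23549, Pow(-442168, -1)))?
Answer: Rational(-146745775301, 349754888) ≈ -419.57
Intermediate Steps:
Function('O')(y, m) = Add(Mul(-1, m), Mul(Rational(-1, 2), y)) (Function('O')(y, m) = Mul(Rational(-1, 2), Add(Add(y, m), m)) = Mul(Rational(-1, 2), Add(Add(m, y), m)) = Mul(Rational(-1, 2), Add(y, Mul(2, m))) = Add(Mul(-1, m), Mul(Rational(-1, 2), y)))
Add(Mul(165960, Pow(Function('O')(-449, 620), -1)), Mul(-23549, Pow(-442168, -1))) = Add(Mul(165960, Pow(Add(Mul(-1, 620), Mul(Rational(-1, 2), -449)), -1)), Mul(-23549, Pow(-442168, -1))) = Add(Mul(165960, Pow(Add(-620, Rational(449, 2)), -1)), Mul(-23549, Rational(-1, 442168))) = Add(Mul(165960, Pow(Rational(-791, 2), -1)), Rational(23549, 442168)) = Add(Mul(165960, Rational(-2, 791)), Rational(23549, 442168)) = Add(Rational(-331920, 791), Rational(23549, 442168)) = Rational(-146745775301, 349754888)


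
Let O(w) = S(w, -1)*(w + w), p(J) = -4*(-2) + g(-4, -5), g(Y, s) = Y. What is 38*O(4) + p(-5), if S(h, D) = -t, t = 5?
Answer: -1516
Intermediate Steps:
S(h, D) = -5 (S(h, D) = -1*5 = -5)
p(J) = 4 (p(J) = -4*(-2) - 4 = 8 - 4 = 4)
O(w) = -10*w (O(w) = -5*(w + w) = -10*w)
38*O(4) + p(-5) = 38*(-10*4) + 4 = 38*(-40) + 4 = -1520 + 4 = -1516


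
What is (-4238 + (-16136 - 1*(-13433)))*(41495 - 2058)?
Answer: -273732217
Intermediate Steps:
(-4238 + (-16136 - 1*(-13433)))*(41495 - 2058) = (-4238 + (-16136 + 13433))*39437 = (-4238 - 2703)*39437 = -6941*39437 = -273732217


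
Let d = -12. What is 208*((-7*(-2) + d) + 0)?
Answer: 416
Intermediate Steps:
208*((-7*(-2) + d) + 0) = 208*((-7*(-2) - 12) + 0) = 208*((14 - 12) + 0) = 208*(2 + 0) = 208*2 = 416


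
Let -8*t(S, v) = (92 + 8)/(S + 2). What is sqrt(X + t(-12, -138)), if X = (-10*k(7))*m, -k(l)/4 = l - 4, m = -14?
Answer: I*sqrt(6715)/2 ≈ 40.973*I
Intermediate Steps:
t(S, v) = -25/(2*(2 + S)) (t(S, v) = -(92 + 8)/(8*(S + 2)) = -25/(2*(2 + S)))
k(l) = 16 - 4*l (k(l) = -4*(l - 4) = -4*(-4 + l) = 16 - 4*l)
X = -1680 (X = -10*(16 - 4*7)*(-14) = -10*(16 - 28)*(-14) = -10*(-12)*(-14) = 120*(-14) = -1680)
sqrt(X + t(-12, -138)) = sqrt(-1680 - 25/(4 + 2*(-12))) = sqrt(-1680 - 25/(4 - 24)) = sqrt(-1680 - 25/(-20)) = sqrt(-1680 - 25*(-1/20)) = sqrt(-1680 + 5/4) = sqrt(-6715/4) = I*sqrt(6715)/2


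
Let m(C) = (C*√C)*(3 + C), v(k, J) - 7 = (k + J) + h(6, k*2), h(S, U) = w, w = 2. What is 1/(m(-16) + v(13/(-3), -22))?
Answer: -3/119860 - 36*I/29965 ≈ -2.5029e-5 - 0.0012014*I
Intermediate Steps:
h(S, U) = 2
v(k, J) = 9 + J + k (v(k, J) = 7 + ((k + J) + 2) = 7 + ((J + k) + 2) = 7 + (2 + J + k) = 9 + J + k)
m(C) = C^(3/2)*(3 + C)
1/(m(-16) + v(13/(-3), -22)) = 1/((-16)^(3/2)*(3 - 16) + (9 - 22 + 13/(-3))) = 1/(-64*I*(-13) + (9 - 22 + 13*(-⅓))) = 1/(832*I + (9 - 22 - 13/3)) = 1/(832*I - 52/3) = 1/(-52/3 + 832*I) = 9*(-52/3 - 832*I)/6232720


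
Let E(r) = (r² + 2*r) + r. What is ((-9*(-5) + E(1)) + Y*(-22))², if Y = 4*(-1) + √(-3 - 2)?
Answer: 16349 - 6028*I*√5 ≈ 16349.0 - 13479.0*I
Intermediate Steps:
E(r) = r² + 3*r
Y = -4 + I*√5 (Y = -4 + √(-5) = -4 + I*√5 ≈ -4.0 + 2.2361*I)
((-9*(-5) + E(1)) + Y*(-22))² = ((-9*(-5) + 1*(3 + 1)) + (-4 + I*√5)*(-22))² = ((45 + 1*4) + (88 - 22*I*√5))² = ((45 + 4) + (88 - 22*I*√5))² = (49 + (88 - 22*I*√5))² = (137 - 22*I*√5)²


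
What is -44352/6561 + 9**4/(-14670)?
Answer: -8564081/1188270 ≈ -7.2072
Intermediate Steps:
-44352/6561 + 9**4/(-14670) = -44352*1/6561 + 6561*(-1/14670) = -4928/729 - 729/1630 = -8564081/1188270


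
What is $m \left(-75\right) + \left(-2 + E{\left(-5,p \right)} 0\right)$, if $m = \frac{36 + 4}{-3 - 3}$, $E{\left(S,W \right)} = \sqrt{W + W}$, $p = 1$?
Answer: $498$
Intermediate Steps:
$E{\left(S,W \right)} = \sqrt{2} \sqrt{W}$ ($E{\left(S,W \right)} = \sqrt{2 W} = \sqrt{2} \sqrt{W}$)
$m = - \frac{20}{3}$ ($m = \frac{40}{-6} = 40 \left(- \frac{1}{6}\right) = - \frac{20}{3} \approx -6.6667$)
$m \left(-75\right) + \left(-2 + E{\left(-5,p \right)} 0\right) = \left(- \frac{20}{3}\right) \left(-75\right) - \left(2 - \sqrt{2} \sqrt{1} \cdot 0\right) = 500 - \left(2 - \sqrt{2} \cdot 1 \cdot 0\right) = 500 - \left(2 - \sqrt{2} \cdot 0\right) = 500 + \left(-2 + 0\right) = 500 - 2 = 498$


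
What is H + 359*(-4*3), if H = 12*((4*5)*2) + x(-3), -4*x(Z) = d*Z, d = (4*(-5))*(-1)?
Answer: -3813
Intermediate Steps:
d = 20 (d = -20*(-1) = 20)
x(Z) = -5*Z
H = 495 (H = 12*((4*5)*2) - 5*(-3) = 12*(20*2) + 15 = 12*40 + 15 = 480 + 15 = 495)
H + 359*(-4*3) = 495 + 359*(-4*3) = 495 + 359*(-12) = 495 - 4308 = -3813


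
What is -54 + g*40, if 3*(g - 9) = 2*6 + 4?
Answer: 1558/3 ≈ 519.33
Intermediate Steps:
g = 43/3 (g = 9 + (2*6 + 4)/3 = 9 + (12 + 4)/3 = 9 + (1/3)*16 = 9 + 16/3 = 43/3 ≈ 14.333)
-54 + g*40 = -54 + (43/3)*40 = -54 + 1720/3 = 1558/3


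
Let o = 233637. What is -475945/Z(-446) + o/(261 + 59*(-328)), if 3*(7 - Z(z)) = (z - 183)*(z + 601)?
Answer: -50042143677/1861677956 ≈ -26.880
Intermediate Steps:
Z(z) = 7 - (-183 + z)*(601 + z)/3 (Z(z) = 7 - (z - 183)*(z + 601)/3 = 7 - (-183 + z)*(601 + z)/3)
-475945/Z(-446) + o/(261 + 59*(-328)) = -475945/(36668 - 418/3*(-446) - 1/3*(-446)**2) + 233637/(261 + 59*(-328)) = -475945/(36668 + 186428/3 - 1/3*198916) + 233637/(261 - 19352) = -475945/(36668 + 186428/3 - 198916/3) + 233637/(-19091) = -475945/97516/3 + 233637*(-1/19091) = -475945*3/97516 - 233637/19091 = -1427835/97516 - 233637/19091 = -50042143677/1861677956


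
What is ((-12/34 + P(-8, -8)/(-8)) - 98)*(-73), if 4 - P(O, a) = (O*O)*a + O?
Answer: 406683/34 ≈ 11961.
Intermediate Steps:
P(O, a) = 4 - O - a*O² (P(O, a) = 4 - ((O*O)*a + O) = 4 - (O²*a + O) = 4 - (a*O² + O) = 4 - (O + a*O²) = 4 + (-O - a*O²) = 4 - O - a*O²)
((-12/34 + P(-8, -8)/(-8)) - 98)*(-73) = ((-12/34 + (4 - 1*(-8) - 1*(-8)*(-8)²)/(-8)) - 98)*(-73) = ((-12*1/34 + (4 + 8 - 1*(-8)*64)*(-⅛)) - 98)*(-73) = ((-6/17 + (4 + 8 + 512)*(-⅛)) - 98)*(-73) = ((-6/17 + 524*(-⅛)) - 98)*(-73) = ((-6/17 - 131/2) - 98)*(-73) = (-2239/34 - 98)*(-73) = -5571/34*(-73) = 406683/34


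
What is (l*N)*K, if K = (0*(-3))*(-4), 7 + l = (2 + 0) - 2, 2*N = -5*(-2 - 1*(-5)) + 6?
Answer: 0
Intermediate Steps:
N = -9/2 (N = (-5*(-2 - 1*(-5)) + 6)/2 = (-5*(-2 + 5) + 6)/2 = (-5*3 + 6)/2 = (-15 + 6)/2 = (½)*(-9) = -9/2 ≈ -4.5000)
l = -7 (l = -7 + ((2 + 0) - 2) = -7 + (2 - 2) = -7 + 0 = -7)
K = 0 (K = 0*(-4) = 0)
(l*N)*K = -7*(-9/2)*0 = (63/2)*0 = 0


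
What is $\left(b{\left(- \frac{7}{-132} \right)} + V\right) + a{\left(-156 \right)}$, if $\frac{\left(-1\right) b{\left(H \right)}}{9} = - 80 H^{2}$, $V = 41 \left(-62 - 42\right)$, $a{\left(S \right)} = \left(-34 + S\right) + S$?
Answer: $- \frac{557565}{121} \approx -4608.0$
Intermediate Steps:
$a{\left(S \right)} = -34 + 2 S$
$V = -4264$ ($V = 41 \left(-104\right) = -4264$)
$b{\left(H \right)} = 720 H^{2}$ ($b{\left(H \right)} = - 9 \left(- 80 H^{2}\right) = 720 H^{2}$)
$\left(b{\left(- \frac{7}{-132} \right)} + V\right) + a{\left(-156 \right)} = \left(720 \left(- \frac{7}{-132}\right)^{2} - 4264\right) + \left(-34 + 2 \left(-156\right)\right) = \left(720 \left(\left(-7\right) \left(- \frac{1}{132}\right)\right)^{2} - 4264\right) - 346 = \left(720 \left(\frac{7}{132}\right)^{2} - 4264\right) - 346 = \left(720 \cdot \frac{49}{17424} - 4264\right) - 346 = \left(\frac{245}{121} - 4264\right) - 346 = - \frac{515699}{121} - 346 = - \frac{557565}{121}$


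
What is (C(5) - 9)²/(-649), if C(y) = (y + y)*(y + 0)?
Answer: -1681/649 ≈ -2.5901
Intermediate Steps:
C(y) = 2*y² (C(y) = (2*y)*y = 2*y²)
(C(5) - 9)²/(-649) = (2*5² - 9)²/(-649) = (2*25 - 9)²*(-1/649) = (50 - 9)²*(-1/649) = 41²*(-1/649) = 1681*(-1/649) = -1681/649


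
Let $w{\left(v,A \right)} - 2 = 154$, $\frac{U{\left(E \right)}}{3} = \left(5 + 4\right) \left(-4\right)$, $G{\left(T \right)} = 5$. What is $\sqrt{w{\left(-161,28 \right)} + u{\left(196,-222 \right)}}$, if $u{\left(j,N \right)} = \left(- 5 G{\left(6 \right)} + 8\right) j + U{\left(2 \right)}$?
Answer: $2 i \sqrt{821} \approx 57.306 i$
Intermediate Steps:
$U{\left(E \right)} = -108$ ($U{\left(E \right)} = 3 \left(5 + 4\right) \left(-4\right) = 3 \cdot 9 \left(-4\right) = 3 \left(-36\right) = -108$)
$w{\left(v,A \right)} = 156$ ($w{\left(v,A \right)} = 2 + 154 = 156$)
$u{\left(j,N \right)} = -108 - 17 j$ ($u{\left(j,N \right)} = \left(\left(-5\right) 5 + 8\right) j - 108 = \left(-25 + 8\right) j - 108 = - 17 j - 108 = -108 - 17 j$)
$\sqrt{w{\left(-161,28 \right)} + u{\left(196,-222 \right)}} = \sqrt{156 - 3440} = \sqrt{-3284} = 2 i \sqrt{821}$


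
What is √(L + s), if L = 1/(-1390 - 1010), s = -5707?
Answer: I*√82180806/120 ≈ 75.545*I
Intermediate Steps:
L = -1/2400 (L = 1/(-2400) = -1/2400 ≈ -0.00041667)
√(L + s) = √(-1/2400 - 5707) = √(-13696801/2400) = I*√82180806/120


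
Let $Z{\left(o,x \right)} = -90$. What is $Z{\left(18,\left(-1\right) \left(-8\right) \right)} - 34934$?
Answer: $-35024$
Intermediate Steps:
$Z{\left(18,\left(-1\right) \left(-8\right) \right)} - 34934 = -90 - 34934 = -35024$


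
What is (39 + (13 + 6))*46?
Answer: 2668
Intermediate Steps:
(39 + (13 + 6))*46 = (39 + 19)*46 = 58*46 = 2668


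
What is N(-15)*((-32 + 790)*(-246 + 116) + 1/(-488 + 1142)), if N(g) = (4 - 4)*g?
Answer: 0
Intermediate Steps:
N(g) = 0 (N(g) = 0*g = 0)
N(-15)*((-32 + 790)*(-246 + 116) + 1/(-488 + 1142)) = 0*((-32 + 790)*(-246 + 116) + 1/(-488 + 1142)) = 0*(758*(-130) + 1/654) = 0*(-98540 + 1/654) = 0*(-64445159/654) = 0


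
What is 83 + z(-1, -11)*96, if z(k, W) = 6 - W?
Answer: 1715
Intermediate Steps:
83 + z(-1, -11)*96 = 83 + (6 - 1*(-11))*96 = 83 + (6 + 11)*96 = 83 + 17*96 = 83 + 1632 = 1715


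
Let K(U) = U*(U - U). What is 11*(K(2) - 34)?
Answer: -374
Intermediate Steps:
K(U) = 0 (K(U) = U*0 = 0)
11*(K(2) - 34) = 11*(0 - 34) = 11*(-34) = -374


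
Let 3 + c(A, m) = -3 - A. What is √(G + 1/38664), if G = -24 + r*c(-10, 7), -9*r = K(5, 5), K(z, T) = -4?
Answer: I*√922779726/6444 ≈ 4.714*I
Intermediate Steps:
c(A, m) = -6 - A (c(A, m) = -3 + (-3 - A) = -6 - A)
r = 4/9 (r = -⅑*(-4) = 4/9 ≈ 0.44444)
G = -200/9 (G = -24 + 4*(-6 - 1*(-10))/9 = -24 + 4*(-6 + 10)/9 = -24 + (4/9)*4 = -24 + 16/9 = -200/9 ≈ -22.222)
√(G + 1/38664) = √(-200/9 + 1/38664) = √(-859199/38664) = I*√922779726/6444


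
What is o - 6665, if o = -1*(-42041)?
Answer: 35376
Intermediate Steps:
o = 42041
o - 6665 = 42041 - 6665 = 35376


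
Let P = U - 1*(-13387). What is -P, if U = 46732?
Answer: -60119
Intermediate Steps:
P = 60119 (P = 46732 - 1*(-13387) = 46732 + 13387 = 60119)
-P = -1*60119 = -60119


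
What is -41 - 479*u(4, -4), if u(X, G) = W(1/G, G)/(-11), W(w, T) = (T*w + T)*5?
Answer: -7636/11 ≈ -694.18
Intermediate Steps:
W(w, T) = 5*T + 5*T*w (W(w, T) = (T + T*w)*5 = 5*T + 5*T*w)
u(X, G) = -5*G*(1 + 1/G)/11 (u(X, G) = (5*G*(1 + 1/G))/(-11) = (5*G*(1 + 1/G))*(-1/11) = -5*G*(1 + 1/G)/11)
-41 - 479*u(4, -4) = -41 - 479*(-5/11 - 5/11*(-4)) = -41 - 479*(-5/11 + 20/11) = -41 - 479*15/11 = -41 - 7185/11 = -7636/11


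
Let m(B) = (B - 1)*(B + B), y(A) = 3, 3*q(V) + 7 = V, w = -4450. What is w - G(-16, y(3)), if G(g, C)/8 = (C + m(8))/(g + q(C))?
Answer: -57160/13 ≈ -4396.9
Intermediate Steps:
q(V) = -7/3 + V/3
m(B) = 2*B*(-1 + B) (m(B) = (-1 + B)*(2*B) = 2*B*(-1 + B))
G(g, C) = 8*(112 + C)/(-7/3 + g + C/3) (G(g, C) = 8*((C + 2*8*(-1 + 8))/(g + (-7/3 + C/3))) = 8*((C + 2*8*7)/(-7/3 + g + C/3)) = 8*((C + 112)/(-7/3 + g + C/3)) = 8*((112 + C)/(-7/3 + g + C/3)) = 8*(112 + C)/(-7/3 + g + C/3))
w - G(-16, y(3)) = -4450 - 24*(112 + 3)/(-7 + 3 + 3*(-16)) = -4450 - 24*115/(-7 + 3 - 48) = -4450 - 24*115/(-52) = -4450 - 24*(-1)*115/52 = -4450 - 1*(-690/13) = -4450 + 690/13 = -57160/13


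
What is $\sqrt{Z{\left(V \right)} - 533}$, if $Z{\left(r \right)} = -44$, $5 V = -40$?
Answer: $i \sqrt{577} \approx 24.021 i$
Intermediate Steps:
$V = -8$ ($V = \frac{1}{5} \left(-40\right) = -8$)
$\sqrt{Z{\left(V \right)} - 533} = \sqrt{-44 - 533} = \sqrt{-577} = i \sqrt{577}$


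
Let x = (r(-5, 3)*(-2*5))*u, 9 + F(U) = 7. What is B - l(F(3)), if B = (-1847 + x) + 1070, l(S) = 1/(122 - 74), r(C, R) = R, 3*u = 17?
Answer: -45457/48 ≈ -947.02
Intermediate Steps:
u = 17/3 (u = (⅓)*17 = 17/3 ≈ 5.6667)
F(U) = -2 (F(U) = -9 + 7 = -2)
l(S) = 1/48
x = -170 (x = (3*(-2*5))*(17/3) = (3*(-10))*(17/3) = -30*17/3 = -170)
B = -947 (B = (-1847 - 170) + 1070 = -2017 + 1070 = -947)
B - l(F(3)) = -947 - 1*1/48 = -947 - 1/48 = -45457/48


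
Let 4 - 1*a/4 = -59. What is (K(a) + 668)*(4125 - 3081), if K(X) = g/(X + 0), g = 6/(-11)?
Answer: 53699010/77 ≈ 6.9739e+5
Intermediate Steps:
a = 252 (a = 16 - 4*(-59) = 16 + 236 = 252)
g = -6/11 (g = 6*(-1/11) = -6/11 ≈ -0.54545)
K(X) = -6/(11*X) (K(X) = -6/11/(X + 0) = -6/11/X = -6/(11*X))
(K(a) + 668)*(4125 - 3081) = (-6/11/252 + 668)*(4125 - 3081) = (-6/11*1/252 + 668)*1044 = (-1/462 + 668)*1044 = (308615/462)*1044 = 53699010/77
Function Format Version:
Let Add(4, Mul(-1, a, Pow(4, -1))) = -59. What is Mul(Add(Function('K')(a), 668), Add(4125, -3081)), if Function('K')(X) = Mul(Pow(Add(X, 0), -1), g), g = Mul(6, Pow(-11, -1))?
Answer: Rational(53699010, 77) ≈ 6.9739e+5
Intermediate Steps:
a = 252 (a = Add(16, Mul(-4, -59)) = Add(16, 236) = 252)
g = Rational(-6, 11) (g = Mul(6, Rational(-1, 11)) = Rational(-6, 11) ≈ -0.54545)
Function('K')(X) = Mul(Rational(-6, 11), Pow(X, -1)) (Function('K')(X) = Mul(Pow(Add(X, 0), -1), Rational(-6, 11)) = Mul(Pow(X, -1), Rational(-6, 11)) = Mul(Rational(-6, 11), Pow(X, -1)))
Mul(Add(Function('K')(a), 668), Add(4125, -3081)) = Mul(Add(Mul(Rational(-6, 11), Pow(252, -1)), 668), Add(4125, -3081)) = Mul(Add(Mul(Rational(-6, 11), Rational(1, 252)), 668), 1044) = Mul(Add(Rational(-1, 462), 668), 1044) = Mul(Rational(308615, 462), 1044) = Rational(53699010, 77)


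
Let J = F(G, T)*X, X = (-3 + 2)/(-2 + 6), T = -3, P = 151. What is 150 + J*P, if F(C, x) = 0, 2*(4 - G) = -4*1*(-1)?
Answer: 150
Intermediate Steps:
X = -¼ (X = -1/4 = -1*¼ = -¼ ≈ -0.25000)
G = 2 (G = 4 - (-4*1)*(-1)/2 = 4 - (-2)*(-1) = 4 - ½*4 = 4 - 2 = 2)
J = 0 (J = 0*(-¼) = 0)
150 + J*P = 150 + 0*151 = 150 + 0 = 150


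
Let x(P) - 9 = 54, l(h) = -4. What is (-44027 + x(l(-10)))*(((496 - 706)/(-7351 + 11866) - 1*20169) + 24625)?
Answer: -8423766184/43 ≈ -1.9590e+8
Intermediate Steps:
x(P) = 63 (x(P) = 9 + 54 = 63)
(-44027 + x(l(-10)))*(((496 - 706)/(-7351 + 11866) - 1*20169) + 24625) = (-44027 + 63)*(((496 - 706)/(-7351 + 11866) - 1*20169) + 24625) = -43964*((-210/4515 - 20169) + 24625) = -43964*((-210*1/4515 - 20169) + 24625) = -43964*((-2/43 - 20169) + 24625) = -43964*(-867269/43 + 24625) = -43964*191606/43 = -8423766184/43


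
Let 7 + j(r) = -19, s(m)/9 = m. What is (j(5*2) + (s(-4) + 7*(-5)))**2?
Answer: 9409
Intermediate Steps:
s(m) = 9*m
j(r) = -26 (j(r) = -7 - 19 = -26)
(j(5*2) + (s(-4) + 7*(-5)))**2 = (-26 + (9*(-4) + 7*(-5)))**2 = (-26 + (-36 - 35))**2 = (-26 - 71)**2 = (-97)**2 = 9409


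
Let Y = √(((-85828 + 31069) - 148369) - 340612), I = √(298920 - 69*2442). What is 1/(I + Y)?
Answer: 1/(√130422 + 2*I*√135935) ≈ 0.00053569 - 0.0010938*I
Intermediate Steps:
I = √130422 (I = √(298920 - 168498) = √130422 ≈ 361.14)
Y = 2*I*√135935 (Y = √((-54759 - 148369) - 340612) = √(-203128 - 340612) = √(-543740) = 2*I*√135935 ≈ 737.39*I)
1/(I + Y) = 1/(√130422 + 2*I*√135935)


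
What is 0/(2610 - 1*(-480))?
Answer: 0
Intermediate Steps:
0/(2610 - 1*(-480)) = 0/(2610 + 480) = 0/3090 = (1/3090)*0 = 0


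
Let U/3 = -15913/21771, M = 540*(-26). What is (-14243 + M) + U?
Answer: -205265644/7257 ≈ -28285.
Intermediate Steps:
M = -14040
U = -15913/7257 (U = 3*(-15913/21771) = -15913/7257 ≈ -2.1928)
(-14243 + M) + U = (-14243 - 14040) - 15913/7257 = -28283 - 15913/7257 = -205265644/7257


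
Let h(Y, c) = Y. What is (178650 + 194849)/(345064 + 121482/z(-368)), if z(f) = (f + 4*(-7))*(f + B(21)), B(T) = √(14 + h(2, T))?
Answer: 2990979992/2763279261 ≈ 1.0824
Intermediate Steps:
B(T) = 4 (B(T) = √(14 + 2) = √16 = 4)
z(f) = (-28 + f)*(4 + f) (z(f) = (f + 4*(-7))*(f + 4) = (f - 28)*(4 + f) = (-28 + f)*(4 + f))
(178650 + 194849)/(345064 + 121482/z(-368)) = (178650 + 194849)/(345064 + 121482/(-112 + (-368)² - 24*(-368))) = 373499/(345064 + 121482/(-112 + 135424 + 8832)) = 373499/(345064 + 121482/144144) = 373499/(345064 + 121482*(1/144144)) = 373499/(345064 + 6749/8008) = 373499/(2763279261/8008) = 373499*(8008/2763279261) = 2990979992/2763279261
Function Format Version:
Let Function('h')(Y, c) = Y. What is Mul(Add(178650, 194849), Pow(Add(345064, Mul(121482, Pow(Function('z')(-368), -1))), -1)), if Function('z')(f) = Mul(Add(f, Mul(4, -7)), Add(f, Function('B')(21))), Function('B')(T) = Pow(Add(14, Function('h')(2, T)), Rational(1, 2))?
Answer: Rational(2990979992, 2763279261) ≈ 1.0824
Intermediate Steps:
Function('B')(T) = 4 (Function('B')(T) = Pow(Add(14, 2), Rational(1, 2)) = Pow(16, Rational(1, 2)) = 4)
Function('z')(f) = Mul(Add(-28, f), Add(4, f)) (Function('z')(f) = Mul(Add(f, Mul(4, -7)), Add(f, 4)) = Mul(Add(f, -28), Add(4, f)) = Mul(Add(-28, f), Add(4, f)))
Mul(Add(178650, 194849), Pow(Add(345064, Mul(121482, Pow(Function('z')(-368), -1))), -1)) = Mul(Add(178650, 194849), Pow(Add(345064, Mul(121482, Pow(Add(-112, Pow(-368, 2), Mul(-24, -368)), -1))), -1)) = Mul(373499, Pow(Add(345064, Mul(121482, Pow(Add(-112, 135424, 8832), -1))), -1)) = Mul(373499, Pow(Add(345064, Mul(121482, Pow(144144, -1))), -1)) = Mul(373499, Pow(Add(345064, Mul(121482, Rational(1, 144144))), -1)) = Mul(373499, Pow(Add(345064, Rational(6749, 8008)), -1)) = Mul(373499, Pow(Rational(2763279261, 8008), -1)) = Mul(373499, Rational(8008, 2763279261)) = Rational(2990979992, 2763279261)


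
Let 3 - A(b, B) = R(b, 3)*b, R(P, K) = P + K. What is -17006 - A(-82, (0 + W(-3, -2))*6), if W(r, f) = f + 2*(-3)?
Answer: -10531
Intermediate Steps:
R(P, K) = K + P
W(r, f) = -6 + f (W(r, f) = f - 6 = -6 + f)
A(b, B) = 3 - b*(3 + b) (A(b, B) = 3 - (3 + b)*b = 3 - b*(3 + b))
-17006 - A(-82, (0 + W(-3, -2))*6) = -17006 - (3 - 1*(-82)*(3 - 82)) = -17006 - (3 - 1*(-82)*(-79)) = -17006 - (3 - 6478) = -17006 - 1*(-6475) = -17006 + 6475 = -10531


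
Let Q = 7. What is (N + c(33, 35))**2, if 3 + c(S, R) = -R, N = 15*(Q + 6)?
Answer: 24649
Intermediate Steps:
N = 195 (N = 15*(7 + 6) = 15*13 = 195)
c(S, R) = -3 - R
(N + c(33, 35))**2 = (195 + (-3 - 1*35))**2 = (195 + (-3 - 35))**2 = (195 - 38)**2 = 157**2 = 24649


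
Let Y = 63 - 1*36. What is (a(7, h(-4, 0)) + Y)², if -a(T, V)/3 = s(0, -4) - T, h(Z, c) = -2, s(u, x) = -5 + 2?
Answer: 3249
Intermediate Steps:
s(u, x) = -3
a(T, V) = 9 + 3*T (a(T, V) = -3*(-3 - T) = 9 + 3*T)
Y = 27 (Y = 63 - 36 = 27)
(a(7, h(-4, 0)) + Y)² = ((9 + 3*7) + 27)² = ((9 + 21) + 27)² = (30 + 27)² = 57² = 3249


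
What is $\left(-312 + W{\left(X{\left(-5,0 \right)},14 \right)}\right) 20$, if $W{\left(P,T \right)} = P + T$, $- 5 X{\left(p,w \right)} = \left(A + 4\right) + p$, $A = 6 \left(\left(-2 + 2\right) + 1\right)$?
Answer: $-5980$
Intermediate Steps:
$A = 6$ ($A = 6 \left(0 + 1\right) = 6 \cdot 1 = 6$)
$X{\left(p,w \right)} = -2 - \frac{p}{5}$ ($X{\left(p,w \right)} = - \frac{\left(6 + 4\right) + p}{5} = - \frac{10 + p}{5} = -2 - \frac{p}{5}$)
$\left(-312 + W{\left(X{\left(-5,0 \right)},14 \right)}\right) 20 = \left(-312 + \left(\left(-2 - -1\right) + 14\right)\right) 20 = \left(-312 + \left(\left(-2 + 1\right) + 14\right)\right) 20 = \left(-312 + \left(-1 + 14\right)\right) 20 = \left(-312 + 13\right) 20 = \left(-299\right) 20 = -5980$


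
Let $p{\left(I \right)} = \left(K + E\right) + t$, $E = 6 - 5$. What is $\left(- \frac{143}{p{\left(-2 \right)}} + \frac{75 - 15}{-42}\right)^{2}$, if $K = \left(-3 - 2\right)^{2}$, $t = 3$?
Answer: $\frac{1666681}{41209} \approx 40.445$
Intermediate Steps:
$E = 1$ ($E = 6 - 5 = 1$)
$K = 25$ ($K = \left(-5\right)^{2} = 25$)
$p{\left(I \right)} = 29$ ($p{\left(I \right)} = \left(25 + 1\right) + 3 = 26 + 3 = 29$)
$\left(- \frac{143}{p{\left(-2 \right)}} + \frac{75 - 15}{-42}\right)^{2} = \left(- \frac{143}{29} + \frac{75 - 15}{-42}\right)^{2} = \left(\left(-143\right) \frac{1}{29} + \left(75 - 15\right) \left(- \frac{1}{42}\right)\right)^{2} = \left(- \frac{143}{29} + 60 \left(- \frac{1}{42}\right)\right)^{2} = \left(- \frac{143}{29} - \frac{10}{7}\right)^{2} = \left(- \frac{1291}{203}\right)^{2} = \frac{1666681}{41209}$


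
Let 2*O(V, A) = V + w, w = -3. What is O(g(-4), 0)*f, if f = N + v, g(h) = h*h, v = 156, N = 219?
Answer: 4875/2 ≈ 2437.5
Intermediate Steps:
g(h) = h²
f = 375 (f = 219 + 156 = 375)
O(V, A) = -3/2 + V/2 (O(V, A) = (V - 3)/2 = (-3 + V)/2 = -3/2 + V/2)
O(g(-4), 0)*f = (-3/2 + (½)*(-4)²)*375 = (-3/2 + (½)*16)*375 = (-3/2 + 8)*375 = (13/2)*375 = 4875/2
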